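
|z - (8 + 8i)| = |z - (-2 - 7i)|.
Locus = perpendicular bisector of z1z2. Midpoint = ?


Equal distances means the locus is the perpendicular bisector of z1 and z2.
Midpoint = ((8+(-2))/2, (8+(-7))/2) = (3.0000, 0.5000)

Perpendicular bisector through (3.0000, 0.5000)


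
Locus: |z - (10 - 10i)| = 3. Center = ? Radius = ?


|z - z0| = r is a circle with center z0 and radius r.
Center = (10, -10), radius = 3

Circle with center (10, -10) and radius 3


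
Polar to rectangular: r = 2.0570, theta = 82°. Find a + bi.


a = 2.0570*cos(82°) = 2.0570*0.1392 = 0.2863
b = 2.0570*sin(82°) = 2.0570*0.9903 = 2.0370

0.2863 + 2.0370i


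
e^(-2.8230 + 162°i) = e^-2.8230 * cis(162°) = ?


e^-2.8230 = 0.0594
cos(162°) = -0.9511
sin(162°) = 0.309
Real = 0.0594*(-0.9511) = -0.0565
Imag = 0.0594*0.309 = 0.0184

-0.0565 + 0.0184i


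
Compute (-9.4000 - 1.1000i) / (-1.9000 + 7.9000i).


Conjugate of z2 = -1.9000 - 7.9000i
Numerator: (-9.4000 - 1.1000i)(-1.9000 - 7.9000i) = 9.1700 + 76.3500i
Denominator: (-1.9)^2 + 7.9^2 = 66.02
Result = (9.1700 + 76.3500i)/66.02

0.1389 + 1.1565i


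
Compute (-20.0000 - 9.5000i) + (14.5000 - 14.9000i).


Real: -20 + 14.5 = -5.5
Imag: -9.5 - 14.9 = -24.4

-5.5000 - 24.4000i


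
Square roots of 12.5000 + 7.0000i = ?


|z| = sqrt(156.25+49) = 14.3265
sqrt((|z|+a)/2) = sqrt((14.3265+12.5)/2) = sqrt(13.4133) = 3.6624
sqrt((|z|-a)/2) = sqrt((14.3265-12.5)/2) = sqrt(0.9133) = 0.9557

±(3.6624 + 0.9557i) i.e. 3.6624 + 0.9557i and -3.6624 - 0.9557i


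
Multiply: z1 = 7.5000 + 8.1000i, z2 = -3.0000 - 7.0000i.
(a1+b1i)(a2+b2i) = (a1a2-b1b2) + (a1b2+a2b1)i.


Real = 7.5*(-3) - 8.1*(-7) = -22.5 - (-56.7) = 34.2
Imag = 7.5*(-7) - (3)*8.1 = -52.5 - (24.3) = -76.8

34.2000 - 76.8000i


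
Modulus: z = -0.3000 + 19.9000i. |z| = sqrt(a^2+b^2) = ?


|z| = sqrt((-0.3)^2 + 19.9^2) = sqrt(0.09 + 396.01) = sqrt(396.1) = 19.9023

|z| = 19.9023


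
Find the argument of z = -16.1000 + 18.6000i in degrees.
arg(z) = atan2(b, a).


Re = -16.1, Im = 18.6
arg = atan2(18.6, -16.1) = 130.8792 degrees

arg(z) = 130.8792 degrees


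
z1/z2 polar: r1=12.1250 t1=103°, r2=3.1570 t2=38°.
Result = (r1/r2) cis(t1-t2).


r = 12.1250 / 3.1570 = 3.8407
theta = 103° - 38° = 65° = 65° (mod 360)

3.8407 cis(65°)


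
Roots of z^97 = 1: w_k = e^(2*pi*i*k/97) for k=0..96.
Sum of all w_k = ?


The sum of all 97th roots of unity is 0.
Geometric series: (1 - w^97)/(1 - w) = (1-1)/(1-w) = 0 since w^97 = 1, w ≠ 1.
Alternatively: coefficient of z^96 in z^97 - 1 is 0.

0


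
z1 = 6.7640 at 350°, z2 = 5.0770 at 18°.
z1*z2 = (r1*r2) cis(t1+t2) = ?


r = 6.7640 * 5.0770 = 34.3408
theta = 350° + 18° = 368° = 8° (mod 360)

34.3408 cis(8°)


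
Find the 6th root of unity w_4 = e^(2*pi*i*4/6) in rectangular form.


Angle = 360*4/6 = 240°
a = cos(240°) = -0.5000
b = sin(240°) = -0.8660

-0.5000 - 0.8660i


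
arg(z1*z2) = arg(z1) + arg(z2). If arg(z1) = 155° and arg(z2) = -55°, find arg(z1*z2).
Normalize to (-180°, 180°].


arg(z1*z2) = 155° - 55° = 100°
Normalized to (-180°, 180°]: 100°

100°


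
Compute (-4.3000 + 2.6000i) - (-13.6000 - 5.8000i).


Real: -4.3 + 13.6 = 9.3
Imag: 2.6 + 5.8 = 8.4

9.3000 + 8.4000i


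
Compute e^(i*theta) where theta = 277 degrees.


cos(277°) = 0.1219
sin(277°) = -0.9925

e^(i*277°) = 0.1219 - 0.9925i


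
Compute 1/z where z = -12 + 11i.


|z|^2 = 144+121 = 265
1/z = (-12 - 11i)/265

1/z = -0.0453 - 0.0415i


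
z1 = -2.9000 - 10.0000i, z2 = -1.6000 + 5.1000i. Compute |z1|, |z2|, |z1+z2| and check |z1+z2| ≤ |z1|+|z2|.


|z1| = sqrt((-2.9)^2 + (-10)^2) = sqrt(108.41) = 10.4120
|z2| = sqrt((-1.6)^2 + 5.1^2) = sqrt(28.57) = 5.3451
z1+z2 = -4.5000 - 4.9000i
|z1+z2| = sqrt(44.26) = 6.6528
|z1|+|z2| = 10.4120 + 5.3451 = 15.7571

|z1+z2| = 6.6528 ≤ |z1|+|z2| = 15.7571 (verified)


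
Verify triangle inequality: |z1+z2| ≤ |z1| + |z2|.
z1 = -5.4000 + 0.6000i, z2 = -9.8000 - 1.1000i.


|z1| = sqrt((-5.4)^2 + 0.6^2) = sqrt(29.52) = 5.4332
|z2| = sqrt((-9.8)^2 + (-1.1)^2) = sqrt(97.25) = 9.8615
z1+z2 = -15.2000 - 0.5000i
|z1+z2| = sqrt(231.29) = 15.2082
|z1|+|z2| = 5.4332 + 9.8615 = 15.2947

|z1+z2| = 15.2082 ≤ |z1|+|z2| = 15.2947 (verified)


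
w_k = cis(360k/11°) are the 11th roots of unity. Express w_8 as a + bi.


Angle = 360*8/11 = 261.8182°
a = cos(261.8182°) = -0.1423
b = sin(261.8182°) = -0.9898

-0.1423 - 0.9898i


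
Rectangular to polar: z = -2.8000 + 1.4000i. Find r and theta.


r = sqrt(7.84+1.96) = sqrt(9.8) = 3.1305
theta = atan2(1.4, -2.8) = 153.4349 degrees

r = 3.1305, theta = 153.4349 degrees


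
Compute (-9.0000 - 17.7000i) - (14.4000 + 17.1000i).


Real: -9 - 14.4 = -23.4
Imag: -17.7 - 17.1 = -34.8

-23.4000 - 34.8000i


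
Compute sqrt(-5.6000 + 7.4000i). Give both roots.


|z| = sqrt(31.36+54.76) = 9.2801
sqrt((|z|+a)/2) = sqrt((9.2801+(-5.6))/2) = sqrt(1.8400) = 1.3565
sqrt((|z|-a)/2) = sqrt((9.2801-(-5.6))/2) = sqrt(7.4400) = 2.7276

±(1.3565 + 2.7276i) i.e. 1.3565 + 2.7276i and -1.3565 - 2.7276i


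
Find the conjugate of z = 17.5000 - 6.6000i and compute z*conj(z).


z_bar = 17.5000 + 6.6000i
z*z_bar = 17.5^2 + (-6.6)^2 = 306.25 + 43.56 = 349.81

z_bar = 17.5000 + 6.6000i, z*z_bar = 349.81


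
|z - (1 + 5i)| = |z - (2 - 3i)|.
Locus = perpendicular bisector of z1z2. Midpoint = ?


Equal distances means the locus is the perpendicular bisector of z1 and z2.
Midpoint = ((1+2)/2, (5+(-3))/2) = (1.5000, 1.0000)

Perpendicular bisector through (1.5000, 1.0000)


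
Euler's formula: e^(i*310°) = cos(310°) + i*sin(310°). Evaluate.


cos(310°) = 0.6428
sin(310°) = -0.7660

e^(i*310°) = 0.6428 - 0.7660i


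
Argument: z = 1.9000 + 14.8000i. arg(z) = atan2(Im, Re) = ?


Re = 1.9, Im = 14.8
arg = atan2(14.8, 1.9) = 82.6845 degrees

arg(z) = 82.6845 degrees


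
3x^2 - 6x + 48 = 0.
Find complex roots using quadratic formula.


disc = (-6)^2 - 4*3*48 = 36 - 576 = -540
sqrt(|disc|) = sqrt(540) = 23.2379
Real part = 6/(2*3) = 1.0000
Imag part = 23.2379/(2*3) = 3.8730

1.0000 ± 3.8730i


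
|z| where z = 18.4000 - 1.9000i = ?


|z| = sqrt(18.4^2 + (-1.9)^2) = sqrt(338.56 + 3.61) = sqrt(342.17) = 18.4978

|z| = 18.4978


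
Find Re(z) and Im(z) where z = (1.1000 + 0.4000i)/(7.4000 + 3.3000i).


Multiply by conjugate: (1.1000 + 0.4000i)(7.4000 - 3.3000i) / (7.4^2 + 3.3^2)
Numerator real = 1.1*7.4 + 0.4*3.3 = 9.46
Numerator imag = 0.4*7.4 - 1.1*3.3 = -0.67
Denominator = 65.65
Re(z) = 9.46/65.65 = 0.1441
Im(z) = -0.67/65.65 = -0.0102

Re(z) = 0.1441, Im(z) = -0.0102


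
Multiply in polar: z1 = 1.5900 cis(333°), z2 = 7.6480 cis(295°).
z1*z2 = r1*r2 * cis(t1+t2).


r = 1.5900 * 7.6480 = 12.1603
theta = 333° + 295° = 628° = 268° (mod 360)

12.1603 cis(268°)


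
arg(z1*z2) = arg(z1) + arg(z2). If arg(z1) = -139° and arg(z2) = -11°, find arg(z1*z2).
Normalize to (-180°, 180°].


arg(z1*z2) = -139° - 11° = -150°
Normalized to (-180°, 180°]: -150°

-150°


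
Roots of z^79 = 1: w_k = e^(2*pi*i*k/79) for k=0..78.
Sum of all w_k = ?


The sum of all 79th roots of unity is 0.
Geometric series: (1 - w^79)/(1 - w) = (1-1)/(1-w) = 0 since w^79 = 1, w ≠ 1.
Alternatively: coefficient of z^78 in z^79 - 1 is 0.

0


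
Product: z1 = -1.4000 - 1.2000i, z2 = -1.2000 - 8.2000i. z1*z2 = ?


Real = -1.4*(-1.2) - (-1.2)*(-8.2) = 1.68 - 9.84 = -8.16
Imag = -1.4*(-8.2) - (1.2)*(-1.2) = 11.48 + 1.44 = 12.92

-8.1600 + 12.9200i


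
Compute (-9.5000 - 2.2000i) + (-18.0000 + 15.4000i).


Real: -9.5 - 18 = -27.5
Imag: -2.2 + 15.4 = 13.2

-27.5000 + 13.2000i


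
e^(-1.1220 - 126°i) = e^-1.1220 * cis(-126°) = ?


e^-1.1220 = 0.3256
cos(-126°) = -0.5878
sin(-126°) = -0.809
Real = 0.3256*(-0.5878) = -0.1914
Imag = 0.3256*(-0.809) = -0.2634

-0.1914 - 0.2634i


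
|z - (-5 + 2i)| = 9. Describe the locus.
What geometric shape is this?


|z - z0| = r is a circle with center z0 and radius r.
Center = (-5, 2), radius = 9

Circle with center (-5, 2) and radius 9


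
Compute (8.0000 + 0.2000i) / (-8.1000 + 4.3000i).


Conjugate of z2 = -8.1000 - 4.3000i
Numerator: (8.0000 + 0.2000i)(-8.1000 - 4.3000i) = -63.9400 - 36.0200i
Denominator: (-8.1)^2 + 4.3^2 = 84.1
Result = (-63.9400 - 36.0200i)/84.1

-0.7603 - 0.4283i


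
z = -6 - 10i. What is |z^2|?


|z| = sqrt(36+100) = sqrt(136) = 11.6619
|z^2| = |z|^2 = (sqrt(136))^2 = 136

|z^2| = 136


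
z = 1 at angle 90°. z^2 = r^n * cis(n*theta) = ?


r^2 = 1^2 = 1
n*theta = 2*90° = 180° = 180° (mod 360)
a = 1*cos(180°) = -1.0000
b = 1*sin(180°) = 0

1 cis(180°) = -1.0000 + 0i


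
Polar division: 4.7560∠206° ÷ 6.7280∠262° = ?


r = 4.7560 / 6.7280 = 0.7069
theta = 206° - 262° = -56° = 304° (mod 360)

0.7069 cis(304°)


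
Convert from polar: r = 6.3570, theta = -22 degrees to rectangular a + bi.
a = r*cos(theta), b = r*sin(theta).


a = 6.3570*cos(-22°) = 6.3570*0.92718 = 5.8941
b = 6.3570*sin(-22°) = 6.3570*(-0.37461) = -2.3814

5.8941 - 2.3814i


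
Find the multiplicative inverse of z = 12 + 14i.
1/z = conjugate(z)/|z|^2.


|z|^2 = 144+196 = 340
1/z = (12 - 14i)/340

1/z = 0.0353 - 0.0412i


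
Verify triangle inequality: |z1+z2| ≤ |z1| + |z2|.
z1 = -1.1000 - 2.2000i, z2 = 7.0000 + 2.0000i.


|z1| = sqrt((-1.1)^2 + (-2.2)^2) = sqrt(6.05) = 2.4597
|z2| = sqrt(7^2 + 2^2) = sqrt(53) = 7.2801
z1+z2 = 5.9000 - 0.2000i
|z1+z2| = sqrt(34.85) = 5.9034
|z1|+|z2| = 2.4597 + 7.2801 = 9.7398

|z1+z2| = 5.9034 ≤ |z1|+|z2| = 9.7398 (verified)


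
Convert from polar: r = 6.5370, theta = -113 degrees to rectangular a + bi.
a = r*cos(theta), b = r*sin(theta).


a = 6.5370*cos(-113°) = 6.5370*(-0.39073) = -2.5542
b = 6.5370*sin(-113°) = 6.5370*(-0.9205) = -6.0173

-2.5542 - 6.0173i


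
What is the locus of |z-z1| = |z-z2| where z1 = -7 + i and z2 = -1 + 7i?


Equal distances means the locus is the perpendicular bisector of z1 and z2.
Midpoint = ((-7+(-1))/2, (1+7)/2) = (-4.0000, 4.0000)

Perpendicular bisector through (-4.0000, 4.0000)


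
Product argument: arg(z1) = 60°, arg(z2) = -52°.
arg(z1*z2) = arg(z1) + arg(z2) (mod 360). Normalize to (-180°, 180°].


arg(z1*z2) = 60° - 52° = 8°
Normalized to (-180°, 180°]: 8°

8°


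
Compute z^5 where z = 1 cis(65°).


r^5 = 1^5 = 1
n*theta = 5*65° = 325° = 325° (mod 360)
a = 1*cos(325°) = 0.8192
b = 1*sin(325°) = -0.5736

1 cis(325°) = 0.8192 - 0.5736i


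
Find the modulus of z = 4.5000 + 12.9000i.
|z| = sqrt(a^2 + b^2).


|z| = sqrt(4.5^2 + 12.9^2) = sqrt(20.25 + 166.41) = sqrt(186.66) = 13.6624

|z| = 13.6624


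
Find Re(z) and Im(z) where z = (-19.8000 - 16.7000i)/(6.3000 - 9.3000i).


Multiply by conjugate: (-19.8000 - 16.7000i)(6.3000 + 9.3000i) / (6.3^2 + (-9.3)^2)
Numerator real = -19.8*6.3 - (16.7)*(-9.3) = 30.57
Numerator imag = -16.7*6.3 - (-19.8)*(-9.3) = -289.35
Denominator = 126.18
Re(z) = 30.57/126.18 = 0.2423
Im(z) = -289.35/126.18 = -2.2932

Re(z) = 0.2423, Im(z) = -2.2932


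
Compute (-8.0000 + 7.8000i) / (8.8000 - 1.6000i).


Conjugate of z2 = 8.8000 + 1.6000i
Numerator: (-8.0000 + 7.8000i)(8.8000 + 1.6000i) = -82.8800 + 55.8400i
Denominator: 8.8^2 + (-1.6)^2 = 80
Result = (-82.8800 + 55.8400i)/80

-1.0360 + 0.6980i


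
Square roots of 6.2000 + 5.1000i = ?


|z| = sqrt(38.44+26.01) = 8.0281
sqrt((|z|+a)/2) = sqrt((8.0281+6.2)/2) = sqrt(7.1140) = 2.6672
sqrt((|z|-a)/2) = sqrt((8.0281-6.2)/2) = sqrt(0.9140) = 0.9561

±(2.6672 + 0.9561i) i.e. 2.6672 + 0.9561i and -2.6672 - 0.9561i


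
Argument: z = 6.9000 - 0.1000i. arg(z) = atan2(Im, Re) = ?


Re = 6.9, Im = -0.1
arg = atan2(-0.1, 6.9) = -0.8303 degrees

arg(z) = -0.8303 degrees


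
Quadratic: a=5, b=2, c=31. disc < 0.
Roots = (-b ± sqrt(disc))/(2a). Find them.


disc = 2^2 - 4*5*31 = 4 - 620 = -616
sqrt(|disc|) = sqrt(616) = 24.8193
Real part = -2/(2*5) = -0.2000
Imag part = 24.8193/(2*5) = 2.4819

-0.2000 ± 2.4819i


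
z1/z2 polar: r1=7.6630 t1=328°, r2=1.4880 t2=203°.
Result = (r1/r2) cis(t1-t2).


r = 7.6630 / 1.4880 = 5.1499
theta = 328° - 203° = 125° = 125° (mod 360)

5.1499 cis(125°)


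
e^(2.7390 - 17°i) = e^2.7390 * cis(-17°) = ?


e^2.7390 = 15.4715
cos(-17°) = 0.956305
sin(-17°) = -0.29237
Real = 15.4715*0.956305 = 14.7955
Imag = 15.4715*(-0.29237) = -4.5234

14.7955 - 4.5234i


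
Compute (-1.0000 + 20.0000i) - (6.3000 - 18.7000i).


Real: -1 - 6.3 = -7.3
Imag: 20 + 18.7 = 38.7

-7.3000 + 38.7000i


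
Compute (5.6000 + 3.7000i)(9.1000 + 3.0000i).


Real = 5.6*9.1 - 3.7*3 = 50.96 - 11.1 = 39.86
Imag = 5.6*3 + 9.1*3.7 = 16.8 + 33.67 = 50.47

39.8600 + 50.4700i


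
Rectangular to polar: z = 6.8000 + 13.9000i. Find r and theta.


r = sqrt(46.24+193.21) = sqrt(239.45) = 15.4742
theta = atan2(13.9, 6.8) = 63.9317 degrees

r = 15.4742, theta = 63.9317 degrees


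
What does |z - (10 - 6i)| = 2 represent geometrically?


|z - z0| = r is a circle with center z0 and radius r.
Center = (10, -6), radius = 2

Circle with center (10, -6) and radius 2


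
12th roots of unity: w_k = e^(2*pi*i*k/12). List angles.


The 12th roots of unity are cis(360k/12°) for k=0..11
Angle step = 360/12 = 30°
Primitive root: cis(30°)
Primitive root = 0.8660 + 0.5000i

12 roots at angles: 0°, 30°, 60°, 90°, 120°, 150°, 180°, 210°, 240°, 270°, 300°, 330°


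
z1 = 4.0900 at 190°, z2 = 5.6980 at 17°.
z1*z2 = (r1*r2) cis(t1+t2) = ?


r = 4.0900 * 5.6980 = 23.3048
theta = 190° + 17° = 207° = 207° (mod 360)

23.3048 cis(207°)


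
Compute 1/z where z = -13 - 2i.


|z|^2 = 169+4 = 173
1/z = (-13 + 2i)/173

1/z = -0.0751 + 0.0116i


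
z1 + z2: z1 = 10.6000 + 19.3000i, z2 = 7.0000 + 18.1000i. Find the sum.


Real: 10.6 + 7 = 17.6
Imag: 19.3 + 18.1 = 37.4

17.6000 + 37.4000i


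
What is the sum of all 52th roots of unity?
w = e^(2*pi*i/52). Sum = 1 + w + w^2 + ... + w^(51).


The sum of all 52th roots of unity is 0.
Geometric series: (1 - w^52)/(1 - w) = (1-1)/(1-w) = 0 since w^52 = 1, w ≠ 1.
Alternatively: coefficient of z^51 in z^52 - 1 is 0.

0


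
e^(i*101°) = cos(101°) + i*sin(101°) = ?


cos(101°) = -0.1908
sin(101°) = 0.9816

e^(i*101°) = -0.1908 + 0.9816i


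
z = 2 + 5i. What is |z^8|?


|z| = sqrt(4+25) = sqrt(29) = 5.3852
|z^8| = |z|^8 = (sqrt(29))^8 = 29^4 = 707281

|z^8| = 707281


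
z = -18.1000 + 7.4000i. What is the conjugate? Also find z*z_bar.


z_bar = -18.1000 - 7.4000i
z*z_bar = (-18.1)^2 + 7.4^2 = 327.61 + 54.76 = 382.37

z_bar = -18.1000 - 7.4000i, z*z_bar = 382.37


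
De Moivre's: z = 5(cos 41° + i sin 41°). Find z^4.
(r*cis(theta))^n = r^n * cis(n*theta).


r^4 = 5^4 = 625
n*theta = 4*41° = 164° = 164° (mod 360)
a = 625*cos(164°) = -600.7886
b = 625*sin(164°) = 172.2733

625 cis(164°) = -600.7886 + 172.2733i


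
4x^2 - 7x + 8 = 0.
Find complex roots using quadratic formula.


disc = (-7)^2 - 4*4*8 = 49 - 128 = -79
sqrt(|disc|) = sqrt(79) = 8.8882
Real part = 7/(2*4) = 0.8750
Imag part = 8.8882/(2*4) = 1.1110

0.8750 ± 1.1110i


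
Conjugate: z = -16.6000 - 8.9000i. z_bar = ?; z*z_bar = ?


z_bar = -16.6000 + 8.9000i
z*z_bar = (-16.6)^2 + (-8.9)^2 = 275.56 + 79.21 = 354.77

z_bar = -16.6000 + 8.9000i, z*z_bar = 354.77


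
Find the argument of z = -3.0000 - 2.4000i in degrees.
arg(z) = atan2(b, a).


Re = -3, Im = -2.4
arg = atan2(-2.4, -3) = -141.3402 degrees

arg(z) = -141.3402 degrees


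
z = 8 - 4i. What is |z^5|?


|z| = sqrt(64+16) = sqrt(80) = 8.9443
|z^5| = |z|^5 = (sqrt(80))^5 = 80^2 * sqrt(80) = 6400*sqrt(80)

|z^5| = 6400*sqrt(80) ≈ 57243.3402


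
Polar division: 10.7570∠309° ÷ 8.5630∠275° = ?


r = 10.7570 / 8.5630 = 1.2562
theta = 309° - 275° = 34° = 34° (mod 360)

1.2562 cis(34°)


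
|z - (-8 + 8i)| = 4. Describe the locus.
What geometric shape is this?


|z - z0| = r is a circle with center z0 and radius r.
Center = (-8, 8), radius = 4

Circle with center (-8, 8) and radius 4


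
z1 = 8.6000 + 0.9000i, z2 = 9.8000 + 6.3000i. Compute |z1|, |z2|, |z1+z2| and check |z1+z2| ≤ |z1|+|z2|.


|z1| = sqrt(8.6^2 + 0.9^2) = sqrt(74.77) = 8.6470
|z2| = sqrt(9.8^2 + 6.3^2) = sqrt(135.73) = 11.6503
z1+z2 = 18.4000 + 7.2000i
|z1+z2| = sqrt(390.4) = 19.7585
|z1|+|z2| = 8.6470 + 11.6503 = 20.2973

|z1+z2| = 19.7585 ≤ |z1|+|z2| = 20.2973 (verified)


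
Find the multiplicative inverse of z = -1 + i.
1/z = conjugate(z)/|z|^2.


|z|^2 = 1+1 = 2
1/z = (-1 - 1i)/2

1/z = -0.5000 - 0.5000i


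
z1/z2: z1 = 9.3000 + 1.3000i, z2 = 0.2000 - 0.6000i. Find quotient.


Conjugate of z2 = 0.2000 + 0.6000i
Numerator: (9.3000 + 1.3000i)(0.2000 + 0.6000i) = 1.0800 + 5.8400i
Denominator: 0.2^2 + (-0.6)^2 = 0.4
Result = (1.0800 + 5.8400i)/0.4

2.7000 + 14.6000i


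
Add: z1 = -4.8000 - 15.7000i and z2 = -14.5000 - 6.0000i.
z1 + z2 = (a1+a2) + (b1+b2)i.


Real: -4.8 - 14.5 = -19.3
Imag: -15.7 - 6 = -21.7

-19.3000 - 21.7000i


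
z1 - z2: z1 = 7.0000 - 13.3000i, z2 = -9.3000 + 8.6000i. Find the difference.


Real: 7 + 9.3 = 16.3
Imag: -13.3 - 8.6 = -21.9

16.3000 - 21.9000i


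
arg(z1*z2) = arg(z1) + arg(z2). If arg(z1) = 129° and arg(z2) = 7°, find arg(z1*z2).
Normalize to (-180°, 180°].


arg(z1*z2) = 129° + 7° = 136°
Normalized to (-180°, 180°]: 136°

136°


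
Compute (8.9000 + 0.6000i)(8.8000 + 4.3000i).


Real = 8.9*8.8 - 0.6*4.3 = 78.32 - 2.58 = 75.74
Imag = 8.9*4.3 + 8.8*0.6 = 38.27 + 5.28 = 43.55

75.7400 + 43.5500i


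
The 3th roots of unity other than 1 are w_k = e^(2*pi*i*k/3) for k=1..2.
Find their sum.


With w = e^(2*pi*i/3), all 3 of the 3th roots of unity w^0 = 1, w, ..., w^(2) sum to 0: 1 + w + ... + w^(2) = (1 - w^3)/(1 - w) = 0 since w^3 = 1, w ≠ 1.
Removing the root 1: w + w^2 + ... + w^(2) = 0 - 1 = -1

Sum = -1


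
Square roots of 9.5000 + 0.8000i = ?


|z| = sqrt(90.25+0.64) = 9.5336
sqrt((|z|+a)/2) = sqrt((9.5336+9.5)/2) = sqrt(9.5168) = 3.0849
sqrt((|z|-a)/2) = sqrt((9.5336-9.5)/2) = sqrt(0.0168) = 0.1297

±(3.0849 + 0.1297i) i.e. 3.0849 + 0.1297i and -3.0849 - 0.1297i


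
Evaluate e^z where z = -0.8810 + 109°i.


e^-0.8810 = 0.4144
cos(109°) = -0.3256
sin(109°) = 0.9455
Real = 0.4144*(-0.3256) = -0.1349
Imag = 0.4144*0.9455 = 0.3918

-0.1349 + 0.3918i


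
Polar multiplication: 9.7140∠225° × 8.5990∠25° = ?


r = 9.7140 * 8.5990 = 83.5307
theta = 225° + 25° = 250° = 250° (mod 360)

83.5307 cis(250°)


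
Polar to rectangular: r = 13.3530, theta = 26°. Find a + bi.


a = 13.3530*cos(26°) = 13.3530*0.898794 = 12.0016
b = 13.3530*sin(26°) = 13.3530*0.43837 = 5.8536

12.0016 + 5.8536i


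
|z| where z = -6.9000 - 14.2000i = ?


|z| = sqrt((-6.9)^2 + (-14.2)^2) = sqrt(47.61 + 201.64) = sqrt(249.25) = 15.7877

|z| = 15.7877


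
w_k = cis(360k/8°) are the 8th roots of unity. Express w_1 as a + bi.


Angle = 360*1/8 = 45°
a = cos(45°) = 0.7071
b = sin(45°) = 0.7071

0.7071 + 0.7071i


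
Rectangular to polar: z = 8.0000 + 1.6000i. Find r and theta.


r = sqrt(64+2.56) = sqrt(66.56) = 8.1584
theta = atan2(1.6, 8) = 11.3099 degrees

r = 8.1584, theta = 11.3099 degrees


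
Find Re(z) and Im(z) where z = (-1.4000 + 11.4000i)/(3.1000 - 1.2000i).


Multiply by conjugate: (-1.4000 + 11.4000i)(3.1000 + 1.2000i) / (3.1^2 + (-1.2)^2)
Numerator real = -1.4*3.1 + 11.4*(-1.2) = -18.02
Numerator imag = 11.4*3.1 - (-1.4)*(-1.2) = 33.66
Denominator = 11.05
Re(z) = -18.02/11.05 = -1.6308
Im(z) = 33.66/11.05 = 3.0462

Re(z) = -1.6308, Im(z) = 3.0462


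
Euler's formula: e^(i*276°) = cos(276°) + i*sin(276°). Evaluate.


cos(276°) = 0.1045
sin(276°) = -0.9945

e^(i*276°) = 0.1045 - 0.9945i


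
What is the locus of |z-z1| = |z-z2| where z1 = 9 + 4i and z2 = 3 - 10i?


Equal distances means the locus is the perpendicular bisector of z1 and z2.
Midpoint = ((9+3)/2, (4+(-10))/2) = (6.0000, -3.0000)

Perpendicular bisector through (6.0000, -3.0000)


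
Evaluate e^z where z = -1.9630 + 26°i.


e^-1.9630 = 0.1404
cos(26°) = 0.8988
sin(26°) = 0.4384
Real = 0.1404*0.8988 = 0.1262
Imag = 0.1404*0.4384 = 0.0616

0.1262 + 0.0616i


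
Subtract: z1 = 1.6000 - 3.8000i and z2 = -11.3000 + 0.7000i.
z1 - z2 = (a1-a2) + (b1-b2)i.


Real: 1.6 + 11.3 = 12.9
Imag: -3.8 - 0.7 = -4.5

12.9000 - 4.5000i


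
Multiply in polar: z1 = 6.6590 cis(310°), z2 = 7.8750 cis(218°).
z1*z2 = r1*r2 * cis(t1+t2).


r = 6.6590 * 7.8750 = 52.4396
theta = 310° + 218° = 528° = 168° (mod 360)

52.4396 cis(168°)


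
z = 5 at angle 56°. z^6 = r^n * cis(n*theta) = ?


r^6 = 5^6 = 15625
n*theta = 6*56° = 336° = 336° (mod 360)
a = 15625*cos(336°) = 14274.1478
b = 15625*sin(336°) = -6355.2600

15625 cis(336°) = 14274.1478 - 6355.2600i


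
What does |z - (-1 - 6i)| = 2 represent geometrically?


|z - z0| = r is a circle with center z0 and radius r.
Center = (-1, -6), radius = 2

Circle with center (-1, -6) and radius 2


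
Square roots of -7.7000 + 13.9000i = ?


|z| = sqrt(59.29+193.21) = 15.8902
sqrt((|z|+a)/2) = sqrt((15.8902+(-7.7))/2) = sqrt(4.0951) = 2.0236
sqrt((|z|-a)/2) = sqrt((15.8902-(-7.7))/2) = sqrt(11.7951) = 3.4344

±(2.0236 + 3.4344i) i.e. 2.0236 + 3.4344i and -2.0236 - 3.4344i


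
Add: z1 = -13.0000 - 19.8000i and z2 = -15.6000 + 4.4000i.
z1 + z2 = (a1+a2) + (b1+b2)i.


Real: -13 - 15.6 = -28.6
Imag: -19.8 + 4.4 = -15.4

-28.6000 - 15.4000i


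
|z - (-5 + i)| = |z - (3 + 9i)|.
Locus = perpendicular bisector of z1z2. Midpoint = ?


Equal distances means the locus is the perpendicular bisector of z1 and z2.
Midpoint = ((-5+3)/2, (1+9)/2) = (-1.0000, 5.0000)

Perpendicular bisector through (-1.0000, 5.0000)


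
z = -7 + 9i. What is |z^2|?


|z| = sqrt(49+81) = sqrt(130) = 11.4018
|z^2| = |z|^2 = (sqrt(130))^2 = 130

|z^2| = 130


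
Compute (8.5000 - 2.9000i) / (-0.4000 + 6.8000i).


Conjugate of z2 = -0.4000 - 6.8000i
Numerator: (8.5000 - 2.9000i)(-0.4000 - 6.8000i) = -23.1200 - 56.6400i
Denominator: (-0.4)^2 + 6.8^2 = 46.4
Result = (-23.1200 - 56.6400i)/46.4

-0.4983 - 1.2207i


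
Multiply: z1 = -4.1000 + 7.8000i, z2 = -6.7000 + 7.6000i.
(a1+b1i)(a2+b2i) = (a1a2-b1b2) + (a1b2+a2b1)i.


Real = -4.1*(-6.7) - 7.8*7.6 = 27.47 - 59.28 = -31.81
Imag = -4.1*7.6 - (6.7)*7.8 = -31.16 - (52.26) = -83.42

-31.8100 - 83.4200i


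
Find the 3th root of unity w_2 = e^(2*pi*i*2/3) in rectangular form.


Angle = 360*2/3 = 240°
a = cos(240°) = -0.5000
b = sin(240°) = -0.8660

-0.5000 - 0.8660i


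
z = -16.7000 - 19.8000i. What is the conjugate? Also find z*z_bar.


z_bar = -16.7000 + 19.8000i
z*z_bar = (-16.7)^2 + (-19.8)^2 = 278.89 + 392.04 = 670.93

z_bar = -16.7000 + 19.8000i, z*z_bar = 670.93


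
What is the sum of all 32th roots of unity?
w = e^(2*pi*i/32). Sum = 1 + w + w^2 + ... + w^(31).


The sum of all 32th roots of unity is 0.
Geometric series: (1 - w^32)/(1 - w) = (1-1)/(1-w) = 0 since w^32 = 1, w ≠ 1.
Alternatively: coefficient of z^31 in z^32 - 1 is 0.

0


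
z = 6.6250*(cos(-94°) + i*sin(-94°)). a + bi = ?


a = 6.6250*cos(-94°) = 6.6250*(-0.069756) = -0.4621
b = 6.6250*sin(-94°) = 6.6250*(-0.997564) = -6.6089

-0.4621 - 6.6089i


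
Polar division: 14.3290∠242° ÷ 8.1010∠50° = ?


r = 14.3290 / 8.1010 = 1.7688
theta = 242° - 50° = 192° = 192° (mod 360)

1.7688 cis(192°)


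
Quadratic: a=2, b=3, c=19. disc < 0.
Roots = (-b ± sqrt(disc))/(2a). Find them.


disc = 3^2 - 4*2*19 = 9 - 152 = -143
sqrt(|disc|) = sqrt(143) = 11.9583
Real part = -3/(2*2) = -0.7500
Imag part = 11.9583/(2*2) = 2.9896

-0.7500 ± 2.9896i


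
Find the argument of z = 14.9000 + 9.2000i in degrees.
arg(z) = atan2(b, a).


Re = 14.9, Im = 9.2
arg = atan2(9.2, 14.9) = 31.6932 degrees

arg(z) = 31.6932 degrees


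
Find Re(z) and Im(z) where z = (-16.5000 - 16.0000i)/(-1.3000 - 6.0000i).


Multiply by conjugate: (-16.5000 - 16.0000i)(-1.3000 + 6.0000i) / ((-1.3)^2 + (-6)^2)
Numerator real = -16.5*(-1.3) - (16)*(-6) = 117.45
Numerator imag = -16*(-1.3) - (-16.5)*(-6) = -78.2
Denominator = 37.69
Re(z) = 117.45/37.69 = 3.1162
Im(z) = -78.2/37.69 = -2.0748

Re(z) = 3.1162, Im(z) = -2.0748


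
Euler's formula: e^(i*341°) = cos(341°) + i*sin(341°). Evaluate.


cos(341°) = 0.9455
sin(341°) = -0.3256

e^(i*341°) = 0.9455 - 0.3256i


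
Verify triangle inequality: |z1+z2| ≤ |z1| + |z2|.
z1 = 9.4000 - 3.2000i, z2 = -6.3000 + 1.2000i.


|z1| = sqrt(9.4^2 + (-3.2)^2) = sqrt(98.6) = 9.9298
|z2| = sqrt((-6.3)^2 + 1.2^2) = sqrt(41.13) = 6.4133
z1+z2 = 3.1000 - 2.0000i
|z1+z2| = sqrt(13.61) = 3.6892
|z1|+|z2| = 9.9298 + 6.4133 = 16.3431

|z1+z2| = 3.6892 ≤ |z1|+|z2| = 16.3431 (verified)


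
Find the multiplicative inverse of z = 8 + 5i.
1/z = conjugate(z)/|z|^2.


|z|^2 = 64+25 = 89
1/z = (8 - 5i)/89

1/z = 0.0899 - 0.0562i


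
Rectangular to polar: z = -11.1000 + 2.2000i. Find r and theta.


r = sqrt(123.21+4.84) = sqrt(128.05) = 11.3159
theta = atan2(2.2, -11.1) = 168.7894 degrees

r = 11.3159, theta = 168.7894 degrees


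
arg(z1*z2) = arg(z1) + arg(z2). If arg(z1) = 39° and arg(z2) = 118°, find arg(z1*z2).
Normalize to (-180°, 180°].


arg(z1*z2) = 39° + 118° = 157°
Normalized to (-180°, 180°]: 157°

157°


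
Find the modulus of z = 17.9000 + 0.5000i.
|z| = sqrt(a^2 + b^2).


|z| = sqrt(17.9^2 + 0.5^2) = sqrt(320.41 + 0.25) = sqrt(320.66) = 17.9070

|z| = 17.9070


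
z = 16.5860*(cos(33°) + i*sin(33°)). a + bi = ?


a = 16.5860*cos(33°) = 16.5860*0.83867 = 13.9102
b = 16.5860*sin(33°) = 16.5860*0.54464 = 9.0334

13.9102 + 9.0334i


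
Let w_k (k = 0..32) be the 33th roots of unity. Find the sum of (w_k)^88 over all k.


The roots are w_k = w^k with w = e^(2*pi*i/33), and (w^k)^88 = (w^88)^k.
So S = 1 + u + u^2 + ... + u^(32) with u = w^88.
88 = 2*33 + 22, so 88 is not a multiple of 33: u = (w^33)^2 * w^22 = w^22 ≠ 1 (w is a primitive 33th root), while u^33 = (w^33)^88 = 1.
Geometric series: S = (1 - u^33)/(1 - u) = (1 - 1)/(1 - u) = 0

S = 0


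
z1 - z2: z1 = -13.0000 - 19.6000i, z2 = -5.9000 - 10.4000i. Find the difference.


Real: -13 + 5.9 = -7.1
Imag: -19.6 + 10.4 = -9.2

-7.1000 - 9.2000i


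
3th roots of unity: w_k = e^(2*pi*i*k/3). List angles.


The 3th roots of unity are cis(360k/3°) for k=0..2
Angle step = 360/3 = 120°
Primitive root: cis(120°)
Primitive root = -0.5000 + 0.8660i

3 roots at angles: 0°, 120°, 240°


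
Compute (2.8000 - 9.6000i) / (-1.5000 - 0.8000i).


Conjugate of z2 = -1.5000 + 0.8000i
Numerator: (2.8000 - 9.6000i)(-1.5000 + 0.8000i) = 3.4800 + 16.6400i
Denominator: (-1.5)^2 + (-0.8)^2 = 2.89
Result = (3.4800 + 16.6400i)/2.89

1.2042 + 5.7578i


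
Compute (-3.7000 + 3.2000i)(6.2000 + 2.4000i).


Real = -3.7*6.2 - 3.2*2.4 = -22.94 - 7.68 = -30.62
Imag = -3.7*2.4 + 6.2*3.2 = -8.88 + 19.84 = 10.96

-30.6200 + 10.9600i


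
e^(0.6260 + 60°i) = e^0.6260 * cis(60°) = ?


e^0.6260 = 1.8701
cos(60°) = 0.5
sin(60°) = 0.86603
Real = 1.8701*0.5 = 0.9351
Imag = 1.8701*0.86603 = 1.6196

0.9351 + 1.6196i


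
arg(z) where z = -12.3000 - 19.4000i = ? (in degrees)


Re = -12.3, Im = -19.4
arg = atan2(-19.4, -12.3) = -122.3755 degrees

arg(z) = -122.3755 degrees


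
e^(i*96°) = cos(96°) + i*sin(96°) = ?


cos(96°) = -0.1045
sin(96°) = 0.9945

e^(i*96°) = -0.1045 + 0.9945i


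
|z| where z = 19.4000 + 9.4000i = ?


|z| = sqrt(19.4^2 + 9.4^2) = sqrt(376.36 + 88.36) = sqrt(464.72) = 21.5574

|z| = 21.5574


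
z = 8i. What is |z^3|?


|z| = sqrt(0+64) = sqrt(64) = 8
|z^3| = |z|^3 = 8^3 = 512

|z^3| = 512


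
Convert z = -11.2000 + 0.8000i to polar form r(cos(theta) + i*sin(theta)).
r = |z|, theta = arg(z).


r = sqrt(125.44+0.64) = sqrt(126.08) = 11.2285
theta = atan2(0.8, -11.2) = 175.9144 degrees

r = 11.2285, theta = 175.9144 degrees


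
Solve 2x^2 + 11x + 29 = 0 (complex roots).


disc = 11^2 - 4*2*29 = 121 - 232 = -111
sqrt(|disc|) = sqrt(111) = 10.5357
Real part = -11/(2*2) = -2.7500
Imag part = 10.5357/(2*2) = 2.6339

-2.7500 ± 2.6339i


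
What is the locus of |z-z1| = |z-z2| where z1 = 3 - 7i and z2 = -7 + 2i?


Equal distances means the locus is the perpendicular bisector of z1 and z2.
Midpoint = ((3+(-7))/2, (-7+2)/2) = (-2.0000, -2.5000)

Perpendicular bisector through (-2.0000, -2.5000)


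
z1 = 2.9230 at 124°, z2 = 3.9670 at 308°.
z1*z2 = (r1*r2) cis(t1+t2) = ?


r = 2.9230 * 3.9670 = 11.5955
theta = 124° + 308° = 432° = 72° (mod 360)

11.5955 cis(72°)


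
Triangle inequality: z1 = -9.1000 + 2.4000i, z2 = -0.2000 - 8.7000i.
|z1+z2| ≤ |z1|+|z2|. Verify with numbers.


|z1| = sqrt((-9.1)^2 + 2.4^2) = sqrt(88.57) = 9.4112
|z2| = sqrt((-0.2)^2 + (-8.7)^2) = sqrt(75.73) = 8.7023
z1+z2 = -9.3000 - 6.3000i
|z1+z2| = sqrt(126.18) = 11.2330
|z1|+|z2| = 9.4112 + 8.7023 = 18.1135

|z1+z2| = 11.2330 ≤ |z1|+|z2| = 18.1135 (verified)


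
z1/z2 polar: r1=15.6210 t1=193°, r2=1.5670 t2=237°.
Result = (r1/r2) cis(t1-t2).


r = 15.6210 / 1.5670 = 9.9687
theta = 193° - 237° = -44° = 316° (mod 360)

9.9687 cis(316°)


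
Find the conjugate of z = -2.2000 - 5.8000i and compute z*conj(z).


z_bar = -2.2000 + 5.8000i
z*z_bar = (-2.2)^2 + (-5.8)^2 = 4.84 + 33.64 = 38.48

z_bar = -2.2000 + 5.8000i, z*z_bar = 38.48


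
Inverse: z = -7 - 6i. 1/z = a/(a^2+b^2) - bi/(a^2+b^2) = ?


|z|^2 = 49+36 = 85
1/z = (-7 + 6i)/85

1/z = -0.0824 + 0.0706i


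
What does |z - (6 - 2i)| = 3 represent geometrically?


|z - z0| = r is a circle with center z0 and radius r.
Center = (6, -2), radius = 3

Circle with center (6, -2) and radius 3


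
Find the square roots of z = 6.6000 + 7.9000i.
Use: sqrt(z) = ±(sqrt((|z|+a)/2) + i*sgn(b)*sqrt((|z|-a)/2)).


|z| = sqrt(43.56+62.41) = 10.2942
sqrt((|z|+a)/2) = sqrt((10.2942+6.6)/2) = sqrt(8.4471) = 2.9064
sqrt((|z|-a)/2) = sqrt((10.2942-6.6)/2) = sqrt(1.8471) = 1.3591

±(2.9064 + 1.3591i) i.e. 2.9064 + 1.3591i and -2.9064 - 1.3591i


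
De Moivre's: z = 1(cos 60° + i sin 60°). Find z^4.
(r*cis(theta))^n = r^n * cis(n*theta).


r^4 = 1^4 = 1
n*theta = 4*60° = 240° = 240° (mod 360)
a = 1*cos(240°) = -0.5000
b = 1*sin(240°) = -0.8660

1 cis(240°) = -0.5000 - 0.8660i


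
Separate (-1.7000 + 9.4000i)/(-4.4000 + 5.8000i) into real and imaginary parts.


Multiply by conjugate: (-1.7000 + 9.4000i)(-4.4000 - 5.8000i) / ((-4.4)^2 + 5.8^2)
Numerator real = -1.7*(-4.4) + 9.4*5.8 = 62
Numerator imag = 9.4*(-4.4) - (-1.7)*5.8 = -31.5
Denominator = 53
Re(z) = 62/53 = 1.1698
Im(z) = -31.5/53 = -0.5943

Re(z) = 1.1698, Im(z) = -0.5943


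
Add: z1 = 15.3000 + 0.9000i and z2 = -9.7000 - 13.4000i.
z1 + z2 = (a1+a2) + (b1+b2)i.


Real: 15.3 - 9.7 = 5.6
Imag: 0.9 - 13.4 = -12.5

5.6000 - 12.5000i


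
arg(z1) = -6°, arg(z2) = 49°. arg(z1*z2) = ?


arg(z1*z2) = -6° + 49° = 43°
Normalized to (-180°, 180°]: 43°

43°


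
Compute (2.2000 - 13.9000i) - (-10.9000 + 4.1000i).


Real: 2.2 + 10.9 = 13.1
Imag: -13.9 - 4.1 = -18

13.1000 - 18.0000i


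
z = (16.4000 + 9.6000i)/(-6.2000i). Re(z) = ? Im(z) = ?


Multiply by conjugate: (16.4000 + 9.6000i)(6.2000i) / (0^2 + (-6.2)^2)
Numerator real = 16.4*0 + 9.6*(-6.2) = -59.52
Numerator imag = 9.6*0 - 16.4*(-6.2) = 101.68
Denominator = 38.44
Re(z) = -59.52/38.44 = -1.5484
Im(z) = 101.68/38.44 = 2.6452

Re(z) = -1.5484, Im(z) = 2.6452


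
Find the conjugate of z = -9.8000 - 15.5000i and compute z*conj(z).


z_bar = -9.8000 + 15.5000i
z*z_bar = (-9.8)^2 + (-15.5)^2 = 96.04 + 240.25 = 336.29

z_bar = -9.8000 + 15.5000i, z*z_bar = 336.29


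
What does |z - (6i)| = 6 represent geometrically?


|z - z0| = r is a circle with center z0 and radius r.
Center = (0, 6), radius = 6

Circle with center (0, 6) and radius 6


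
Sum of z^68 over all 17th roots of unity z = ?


The roots are w_k = w^k with w = e^(2*pi*i/17), and (w^k)^68 = (w^68)^k.
So S = 1 + u + u^2 + ... + u^(16) with u = w^68.
68 = 4*17 + 0, so 68 is a multiple of 17 and u = (w^17)^4 = 1.
Every one of the 17 terms equals 1: S = 17

S = 17


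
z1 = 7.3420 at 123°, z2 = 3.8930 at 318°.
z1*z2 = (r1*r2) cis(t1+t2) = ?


r = 7.3420 * 3.8930 = 28.5824
theta = 123° + 318° = 441° = 81° (mod 360)

28.5824 cis(81°)


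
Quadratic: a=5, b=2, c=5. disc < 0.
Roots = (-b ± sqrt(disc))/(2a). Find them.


disc = 2^2 - 4*5*5 = 4 - 100 = -96
sqrt(|disc|) = sqrt(96) = 9.7980
Real part = -2/(2*5) = -0.2000
Imag part = 9.7980/(2*5) = 0.9798

-0.2000 ± 0.9798i


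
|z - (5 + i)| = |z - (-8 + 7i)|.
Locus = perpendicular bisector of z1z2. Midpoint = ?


Equal distances means the locus is the perpendicular bisector of z1 and z2.
Midpoint = ((5+(-8))/2, (1+7)/2) = (-1.5000, 4.0000)

Perpendicular bisector through (-1.5000, 4.0000)


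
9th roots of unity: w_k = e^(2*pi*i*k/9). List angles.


The 9th roots of unity are cis(360k/9°) for k=0..8
Angle step = 360/9 = 40°
Primitive root: cis(40°)
Primitive root = 0.7660 + 0.6428i

9 roots at angles: 0°, 40°, 80°, 120°, 160°, 200°, 240°, 280°, 320°


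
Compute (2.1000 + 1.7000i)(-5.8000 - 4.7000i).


Real = 2.1*(-5.8) - 1.7*(-4.7) = -12.18 - (-7.99) = -4.19
Imag = 2.1*(-4.7) - (5.8)*1.7 = -9.87 - (9.86) = -19.73

-4.1900 - 19.7300i


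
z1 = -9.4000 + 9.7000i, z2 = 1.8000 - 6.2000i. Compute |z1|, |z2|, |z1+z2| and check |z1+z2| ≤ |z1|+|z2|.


|z1| = sqrt((-9.4)^2 + 9.7^2) = sqrt(182.45) = 13.5074
|z2| = sqrt(1.8^2 + (-6.2)^2) = sqrt(41.68) = 6.4560
z1+z2 = -7.6000 + 3.5000i
|z1+z2| = sqrt(70.01) = 8.3672
|z1|+|z2| = 13.5074 + 6.4560 = 19.9634

|z1+z2| = 8.3672 ≤ |z1|+|z2| = 19.9634 (verified)


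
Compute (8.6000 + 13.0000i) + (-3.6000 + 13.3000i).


Real: 8.6 - 3.6 = 5
Imag: 13 + 13.3 = 26.3

5.0000 + 26.3000i


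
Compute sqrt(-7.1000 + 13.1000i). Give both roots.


|z| = sqrt(50.41+171.61) = 14.9003
sqrt((|z|+a)/2) = sqrt((14.9003+(-7.1))/2) = sqrt(3.9002) = 1.9749
sqrt((|z|-a)/2) = sqrt((14.9003-(-7.1))/2) = sqrt(11.0002) = 3.3167

±(1.9749 + 3.3167i) i.e. 1.9749 + 3.3167i and -1.9749 - 3.3167i


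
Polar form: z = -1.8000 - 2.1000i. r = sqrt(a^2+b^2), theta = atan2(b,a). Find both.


r = sqrt(3.24+4.41) = sqrt(7.65) = 2.7659
theta = atan2(-2.1, -1.8) = -130.6013 degrees

r = 2.7659, theta = -130.6013 degrees


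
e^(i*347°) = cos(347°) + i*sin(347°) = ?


cos(347°) = 0.9744
sin(347°) = -0.2250

e^(i*347°) = 0.9744 - 0.2250i


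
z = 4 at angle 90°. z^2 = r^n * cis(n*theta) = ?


r^2 = 4^2 = 16
n*theta = 2*90° = 180° = 180° (mod 360)
a = 16*cos(180°) = -16.0000
b = 16*sin(180°) = 0

16 cis(180°) = -16.0000 + 0i


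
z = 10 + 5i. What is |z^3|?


|z| = sqrt(100+25) = sqrt(125) = 11.1803
|z^3| = |z|^3 = (sqrt(125))^3 = 125*sqrt(125)

|z^3| = 125*sqrt(125) ≈ 1397.5425


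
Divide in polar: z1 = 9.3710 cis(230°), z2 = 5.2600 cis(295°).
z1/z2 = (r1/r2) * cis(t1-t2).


r = 9.3710 / 5.2600 = 1.7816
theta = 230° - 295° = -65° = 295° (mod 360)

1.7816 cis(295°)


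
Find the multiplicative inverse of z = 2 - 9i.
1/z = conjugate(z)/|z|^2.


|z|^2 = 4+81 = 85
1/z = (2 + 9i)/85

1/z = 0.0235 + 0.1059i


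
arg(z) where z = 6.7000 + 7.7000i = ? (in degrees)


Re = 6.7, Im = 7.7
arg = atan2(7.7, 6.7) = 48.9725 degrees

arg(z) = 48.9725 degrees


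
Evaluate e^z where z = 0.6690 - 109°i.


e^0.6690 = 1.9523
cos(-109°) = -0.32557
sin(-109°) = -0.9455
Real = 1.9523*(-0.32557) = -0.6356
Imag = 1.9523*(-0.9455) = -1.8459

-0.6356 - 1.8459i


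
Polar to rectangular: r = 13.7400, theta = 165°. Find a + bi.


a = 13.7400*cos(165°) = 13.7400*(-0.965926) = -13.2718
b = 13.7400*sin(165°) = 13.7400*0.25882 = 3.5562

-13.2718 + 3.5562i


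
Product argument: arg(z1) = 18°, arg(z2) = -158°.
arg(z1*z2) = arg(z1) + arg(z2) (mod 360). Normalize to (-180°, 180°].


arg(z1*z2) = 18° - 158° = -140°
Normalized to (-180°, 180°]: -140°

-140°


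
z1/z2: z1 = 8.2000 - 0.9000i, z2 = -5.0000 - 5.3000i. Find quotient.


Conjugate of z2 = -5.0000 + 5.3000i
Numerator: (8.2000 - 0.9000i)(-5.0000 + 5.3000i) = -36.2300 + 47.9600i
Denominator: (-5)^2 + (-5.3)^2 = 53.09
Result = (-36.2300 + 47.9600i)/53.09

-0.6824 + 0.9034i


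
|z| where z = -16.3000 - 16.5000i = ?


|z| = sqrt((-16.3)^2 + (-16.5)^2) = sqrt(265.69 + 272.25) = sqrt(537.94) = 23.1935

|z| = 23.1935


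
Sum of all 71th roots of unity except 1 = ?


With w = e^(2*pi*i/71), all 71 of the 71th roots of unity w^0 = 1, w, ..., w^(70) sum to 0: 1 + w + ... + w^(70) = (1 - w^71)/(1 - w) = 0 since w^71 = 1, w ≠ 1.
Removing the root 1: w + w^2 + ... + w^(70) = 0 - 1 = -1

Sum = -1


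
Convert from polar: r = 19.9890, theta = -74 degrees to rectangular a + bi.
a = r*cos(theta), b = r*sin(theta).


a = 19.9890*cos(-74°) = 19.9890*0.275637 = 5.5097
b = 19.9890*sin(-74°) = 19.9890*(-0.961262) = -19.2147

5.5097 - 19.2147i


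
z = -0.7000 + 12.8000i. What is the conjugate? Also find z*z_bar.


z_bar = -0.7000 - 12.8000i
z*z_bar = (-0.7)^2 + 12.8^2 = 0.49 + 163.84 = 164.33

z_bar = -0.7000 - 12.8000i, z*z_bar = 164.33


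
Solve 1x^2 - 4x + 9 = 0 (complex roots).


disc = (-4)^2 - 4*1*9 = 16 - 36 = -20
sqrt(|disc|) = sqrt(20) = 4.4721
Real part = 4/(2*1) = 2.0000
Imag part = 4.4721/(2*1) = 2.2361

2.0000 ± 2.2361i


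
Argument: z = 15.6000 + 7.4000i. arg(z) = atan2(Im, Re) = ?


Re = 15.6, Im = 7.4
arg = atan2(7.4, 15.6) = 25.3777 degrees

arg(z) = 25.3777 degrees


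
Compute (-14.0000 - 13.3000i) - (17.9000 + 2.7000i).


Real: -14 - 17.9 = -31.9
Imag: -13.3 - 2.7 = -16

-31.9000 - 16.0000i


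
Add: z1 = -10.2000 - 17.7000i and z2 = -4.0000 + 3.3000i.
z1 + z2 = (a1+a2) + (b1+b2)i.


Real: -10.2 - 4 = -14.2
Imag: -17.7 + 3.3 = -14.4

-14.2000 - 14.4000i


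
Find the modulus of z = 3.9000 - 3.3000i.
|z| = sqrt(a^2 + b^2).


|z| = sqrt(3.9^2 + (-3.3)^2) = sqrt(15.21 + 10.89) = sqrt(26.1) = 5.1088

|z| = 5.1088


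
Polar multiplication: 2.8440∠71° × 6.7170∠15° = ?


r = 2.8440 * 6.7170 = 19.1031
theta = 71° + 15° = 86° = 86° (mod 360)

19.1031 cis(86°)


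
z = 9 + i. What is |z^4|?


|z| = sqrt(81+1) = sqrt(82) = 9.0554
|z^4| = |z|^4 = (sqrt(82))^4 = 82^2 = 6724

|z^4| = 6724


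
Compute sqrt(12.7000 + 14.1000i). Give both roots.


|z| = sqrt(161.29+198.81) = 18.9763
sqrt((|z|+a)/2) = sqrt((18.9763+12.7)/2) = sqrt(15.8382) = 3.9797
sqrt((|z|-a)/2) = sqrt((18.9763-12.7)/2) = sqrt(3.1382) = 1.7715

±(3.9797 + 1.7715i) i.e. 3.9797 + 1.7715i and -3.9797 - 1.7715i


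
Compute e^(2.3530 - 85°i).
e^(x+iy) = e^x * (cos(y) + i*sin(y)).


e^2.3530 = 10.5171
cos(-85°) = 0.087156
sin(-85°) = -0.9962
Real = 10.5171*0.087156 = 0.9166
Imag = 10.5171*(-0.9962) = -10.4771

0.9166 - 10.4771i


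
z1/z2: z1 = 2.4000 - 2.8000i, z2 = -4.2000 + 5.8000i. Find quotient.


Conjugate of z2 = -4.2000 - 5.8000i
Numerator: (2.4000 - 2.8000i)(-4.2000 - 5.8000i) = -26.3200 - 2.1600i
Denominator: (-4.2)^2 + 5.8^2 = 51.28
Result = (-26.3200 - 2.1600i)/51.28

-0.5133 - 0.0421i


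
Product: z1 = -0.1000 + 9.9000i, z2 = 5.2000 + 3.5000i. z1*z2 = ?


Real = -0.1*5.2 - 9.9*3.5 = -0.52 - 34.65 = -35.17
Imag = -0.1*3.5 + 5.2*9.9 = -0.35 + 51.48 = 51.13

-35.1700 + 51.1300i


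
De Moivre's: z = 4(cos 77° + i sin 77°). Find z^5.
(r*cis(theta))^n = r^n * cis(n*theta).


r^5 = 4^5 = 1024
n*theta = 5*77° = 385° = 25° (mod 360)
a = 1024*cos(25°) = 928.0592
b = 1024*sin(25°) = 432.7611

1024 cis(25°) = 928.0592 + 432.7611i


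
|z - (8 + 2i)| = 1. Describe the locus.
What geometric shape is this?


|z - z0| = r is a circle with center z0 and radius r.
Center = (8, 2), radius = 1

Circle with center (8, 2) and radius 1
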